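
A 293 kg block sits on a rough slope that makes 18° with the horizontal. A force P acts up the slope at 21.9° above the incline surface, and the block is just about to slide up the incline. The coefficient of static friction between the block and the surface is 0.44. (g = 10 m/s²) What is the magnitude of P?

On the verge of sliding up the incline, friction equals μN and acts down the slope.
Perpendicular: N + P sin 21.9° = W cos 18° = 2787 N.
Along incline: P cos 21.9° = W sin 18° + μN  with W sin 18° = 905.4 N.
Solving the pair for P and N: P = 1952 N, N = 2059 N (and f = μN = 905.7 N).

P ≈ 1950 N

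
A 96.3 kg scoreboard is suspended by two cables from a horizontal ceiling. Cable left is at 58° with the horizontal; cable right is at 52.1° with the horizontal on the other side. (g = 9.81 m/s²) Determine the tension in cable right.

Weight W = 96.3 × 9.81 = 944.7 N acts straight down.
Horizontal: T_left cos 58° = T_right cos 52.1°  →  T_left = 1.159 T_right.
Vertical: T_left sin 58° + T_right sin 52.1° = 944.7.
Substituting the horizontal relation into the vertical equation gives 1.772 T_right = 944.7, so T_right = 533.1 N.

T_right ≈ 533 N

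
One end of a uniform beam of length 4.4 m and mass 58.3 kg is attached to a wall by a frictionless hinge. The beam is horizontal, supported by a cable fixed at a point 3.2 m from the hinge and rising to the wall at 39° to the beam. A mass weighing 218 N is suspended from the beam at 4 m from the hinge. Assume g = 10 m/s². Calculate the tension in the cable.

Take torques about the hinge: T sin 39° · 3.2 = 58.3×10×2.2 + 218×4 = 2154.6 N·m.
So T = 2154.6 / (0.6293 × 3.2) = 1069.9 N.

T ≈ 1070 N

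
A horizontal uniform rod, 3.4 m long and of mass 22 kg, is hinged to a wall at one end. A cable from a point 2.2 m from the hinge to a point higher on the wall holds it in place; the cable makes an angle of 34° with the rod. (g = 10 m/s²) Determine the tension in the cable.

Take torques about the hinge: T sin 34° · 2.2 = 22×10×1.7 = 374 N·m.
So T = 374 / (0.5592 × 2.2) = 304.01 N.

T ≈ 304 N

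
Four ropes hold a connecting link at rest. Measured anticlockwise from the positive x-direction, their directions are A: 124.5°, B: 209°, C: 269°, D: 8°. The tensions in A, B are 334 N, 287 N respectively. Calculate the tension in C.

Resolve: ΣF_x = 334 cos 124.5° + 287 cos 209° + T_C cos 269° + T_D cos 8° = 0.
        ΣF_y = 334 sin 124.5° + 287 sin 209° + T_C sin 269° + T_D sin 8° = 0.
The known terms sum to (-440.2, 136.1) N, so -0.0175 T_C + 0.9903 T_D = 440.2 and -0.9998 T_C + 0.1392 T_D = -136.1.
Solving simultaneously: T_C = 198.5 N, T_D = 448 N.

T_C ≈ 199 N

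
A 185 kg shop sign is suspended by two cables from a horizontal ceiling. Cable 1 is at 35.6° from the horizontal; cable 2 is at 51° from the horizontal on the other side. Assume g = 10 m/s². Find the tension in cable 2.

Weight W = 185 × 10 = 1850 N acts straight down.
Horizontal: T_1 cos 35.6° = T_2 cos 51°  →  T_1 = 0.774 T_2.
Vertical: T_1 sin 35.6° + T_2 sin 51° = 1850.
Substituting the horizontal relation into the vertical equation gives 1.228 T_2 = 1850, so T_2 = 1507 N.

T_2 ≈ 1510 N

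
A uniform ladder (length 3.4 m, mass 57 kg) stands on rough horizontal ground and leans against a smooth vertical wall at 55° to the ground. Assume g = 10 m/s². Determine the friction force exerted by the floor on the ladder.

Torques about the foot: N_wall · 3.4 sin 55° = 57×10×1.7 cos 55° → N_wall = 199.56 N.
ΣF_x = 0: f_floor = N_wall = 199.56 N.

f ≈ 200 N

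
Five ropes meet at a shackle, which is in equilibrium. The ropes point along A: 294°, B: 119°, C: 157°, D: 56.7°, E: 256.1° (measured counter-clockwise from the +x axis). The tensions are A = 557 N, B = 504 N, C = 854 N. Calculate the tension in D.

Resolve: ΣF_x = 557 cos 294° + 504 cos 119° + 854 cos 157° + T_D cos 56.7° + T_E cos 256.1° = 0.
        ΣF_y = 557 sin 294° + 504 sin 119° + 854 sin 157° + T_D sin 56.7° + T_E sin 256.1° = 0.
The known terms sum to (-803.9, 265.6) N, so 0.5490 T_D − 0.2402 T_E = 803.9 and 0.8358 T_D − 0.9707 T_E = -265.6.
Solving simultaneously: T_D = 2541 N, T_E = 2462 N.

T_D ≈ 2540 N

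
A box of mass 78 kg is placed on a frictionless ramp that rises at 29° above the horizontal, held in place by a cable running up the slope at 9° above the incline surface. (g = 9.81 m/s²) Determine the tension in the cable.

Take axes along and perpendicular to the incline. Weight components: W sin 29° = 371 N down-slope, W cos 29° = 669.2 N into the surface.
Along incline: T cos 9° = W sin 29° → T = 375.6 N.
Perpendicular: N = W cos 29° − T sin 9° = 610.5 N.

T ≈ 376 N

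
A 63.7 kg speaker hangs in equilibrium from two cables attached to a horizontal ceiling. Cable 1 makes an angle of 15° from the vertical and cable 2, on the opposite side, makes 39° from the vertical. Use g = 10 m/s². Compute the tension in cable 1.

T_1 ≈ 496 N

Angles from the horizontal: cable 1 is 90° − 15° = 75°, cable 2 is 90° − 39° = 51°.
Weight W = 63.7 × 10 = 637 N acts straight down.
Horizontal: T_1 cos 75° = T_2 cos 51°  →  T_2 = 0.4113 T_1.
Vertical: T_1 sin 75° + T_2 sin 51° = 637.
Substituting the horizontal relation into the vertical equation gives 1.286 T_1 = 637, so T_1 = 495.5 N.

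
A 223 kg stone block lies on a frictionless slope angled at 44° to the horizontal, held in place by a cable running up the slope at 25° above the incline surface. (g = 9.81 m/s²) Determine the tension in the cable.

Take axes along and perpendicular to the incline. Weight components: W sin 44° = 1520 N down-slope, W cos 44° = 1574 N into the surface.
Along incline: T cos 25° = W sin 44° → T = 1677 N.
Perpendicular: N = W cos 44° − T sin 25° = 865 N.

T ≈ 1680 N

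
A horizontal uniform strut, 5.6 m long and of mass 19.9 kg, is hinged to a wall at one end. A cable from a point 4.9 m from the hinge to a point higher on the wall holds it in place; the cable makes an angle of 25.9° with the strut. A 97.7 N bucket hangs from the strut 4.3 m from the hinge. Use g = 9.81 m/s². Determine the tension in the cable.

T ≈ 452 N

Take torques about the hinge: T sin 25.9° · 4.9 = 19.9×9.81×2.8 + 97.7×4.3 = 966.72 N·m.
So T = 966.72 / (0.4368 × 4.9) = 451.67 N.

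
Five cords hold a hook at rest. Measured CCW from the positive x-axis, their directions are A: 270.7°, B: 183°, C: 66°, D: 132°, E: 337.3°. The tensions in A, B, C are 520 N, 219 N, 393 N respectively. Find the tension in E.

Resolve: ΣF_x = 520 cos 270.7° + 219 cos 183° + 393 cos 66° + T_D cos 132° + T_E cos 337.3° = 0.
        ΣF_y = 520 sin 270.7° + 219 sin 183° + 393 sin 66° + T_D sin 132° + T_E sin 337.3° = 0.
The known terms sum to (-52.5, -172.4) N, so -0.6691 T_D + 0.9225 T_E = 52.5 and 0.7431 T_D − 0.3859 T_E = 172.4.
Solving simultaneously: T_D = 419.6 N, T_E = 361.2 N.

T_E ≈ 361 N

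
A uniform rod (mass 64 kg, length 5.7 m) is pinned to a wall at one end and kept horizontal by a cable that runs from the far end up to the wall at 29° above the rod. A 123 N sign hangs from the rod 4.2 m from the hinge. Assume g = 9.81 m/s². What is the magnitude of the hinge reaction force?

|H| ≈ 808 N

Take torques about the hinge: T sin 29° · 5.7 = 64×9.81×2.85 + 123×4.2 = 2305.9 N·m.
So T = 2305.9 / (0.4848 × 5.7) = 834.45 N.
ΣF_x = 0: H_x = T cos 29° = 729.83 N.
ΣF_y = 0: H_y = (64×9.81 + 123) − T sin 29° = 750.84 − 404.55 = 346.29 N.
|H| = √(H_x² + H_y²) = √((729.83)² + (346.29)²) = 807.82 N.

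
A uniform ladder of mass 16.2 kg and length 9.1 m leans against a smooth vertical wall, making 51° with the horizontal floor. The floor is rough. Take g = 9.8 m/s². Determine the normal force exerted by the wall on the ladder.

Torques about the foot: N_wall · 9.1 sin 51° = 16.2×9.8×4.55 cos 51° → N_wall = 64.281 N.

N_wall ≈ 64.3 N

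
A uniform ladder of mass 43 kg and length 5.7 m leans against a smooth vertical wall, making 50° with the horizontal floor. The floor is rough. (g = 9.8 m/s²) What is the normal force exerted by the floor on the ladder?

ΣF_y = 0: N_floor = 43×9.8 = 421.4 N.

N_floor ≈ 421 N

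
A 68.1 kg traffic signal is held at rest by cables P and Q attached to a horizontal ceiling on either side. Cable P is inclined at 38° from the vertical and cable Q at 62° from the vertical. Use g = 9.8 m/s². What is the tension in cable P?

T_P ≈ 598 N

Angles from the horizontal: cable P is 90° − 38° = 52°, cable Q is 90° − 62° = 28°.
Weight W = 68.1 × 9.8 = 667.4 N acts straight down.
Horizontal: T_P cos 52° = T_Q cos 28°  →  T_Q = 0.6973 T_P.
Vertical: T_P sin 52° + T_Q sin 28° = 667.4.
Substituting the horizontal relation into the vertical equation gives 1.115 T_P = 667.4, so T_P = 598.4 N.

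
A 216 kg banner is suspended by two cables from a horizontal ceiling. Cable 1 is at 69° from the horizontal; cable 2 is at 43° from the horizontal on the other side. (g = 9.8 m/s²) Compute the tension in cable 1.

T_1 ≈ 1670 N

Weight W = 216 × 9.8 = 2117 N acts straight down.
Horizontal: T_1 cos 69° = T_2 cos 43°  →  T_2 = 0.49 T_1.
Vertical: T_1 sin 69° + T_2 sin 43° = 2117.
Substituting the horizontal relation into the vertical equation gives 1.268 T_1 = 2117, so T_1 = 1670 N.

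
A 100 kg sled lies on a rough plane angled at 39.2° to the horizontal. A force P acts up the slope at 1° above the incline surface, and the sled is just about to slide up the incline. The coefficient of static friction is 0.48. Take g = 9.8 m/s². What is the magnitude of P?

On the verge of sliding up the incline, friction equals μN and acts down the slope.
Perpendicular: N + P sin 1° = W cos 39.2° = 759.4 N.
Along incline: P cos 1° = W sin 39.2° + μN  with W sin 39.2° = 619.4 N.
Solving the pair for P and N: P = 975.9 N, N = 742.4 N (and f = μN = 356.4 N).

P ≈ 976 N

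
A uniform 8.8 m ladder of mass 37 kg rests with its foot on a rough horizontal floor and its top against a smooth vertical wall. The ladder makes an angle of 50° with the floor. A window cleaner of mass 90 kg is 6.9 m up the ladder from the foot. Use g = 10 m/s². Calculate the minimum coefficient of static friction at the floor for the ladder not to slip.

μ_min ≈ 0.588

ΣF_y = 0: N_floor = 37×10 + 90×10 = 1270 N.
Torques about the foot: N_wall · 8.8 sin 50° = 37×10×4.4 cos 50° + 90×10×6.9 cos 50° → N_wall = 747.37 N.
ΣF_x = 0: f_floor = N_wall = 747.37 N.
μ_min = f_floor / N_floor = 747.37 / 1270 = 0.5885.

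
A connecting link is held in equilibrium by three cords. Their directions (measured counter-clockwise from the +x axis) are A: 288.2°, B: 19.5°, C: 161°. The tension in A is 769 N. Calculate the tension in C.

T_C ≈ 1230 N

Resolve: ΣF_x = 769 cos 288.2° + T_B cos 19.5° + T_C cos 161° = 0.
        ΣF_y = 769 sin 288.2° + T_B sin 19.5° + T_C sin 161° = 0.
The known terms sum to (240.2, -730.5) N, so 0.9426 T_B − 0.9455 T_C = -240.2 and 0.3338 T_B + 0.3256 T_C = 730.5.
Solving simultaneously: T_B = 984 N, T_C = 1235 N.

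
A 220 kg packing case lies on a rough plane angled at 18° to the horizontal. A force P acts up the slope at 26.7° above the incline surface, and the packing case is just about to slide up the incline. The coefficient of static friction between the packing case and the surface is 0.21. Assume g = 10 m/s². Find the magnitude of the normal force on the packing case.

N ≈ 1580 N

On the verge of sliding up the incline, friction equals μN and acts down the slope.
Perpendicular: N + P sin 26.7° = W cos 18° = 2092 N.
Along incline: P cos 26.7° = W sin 18° + μN  with W sin 18° = 679.8 N.
Solving the pair for P and N: P = 1133 N, N = 1583 N (and f = μN = 332.5 N).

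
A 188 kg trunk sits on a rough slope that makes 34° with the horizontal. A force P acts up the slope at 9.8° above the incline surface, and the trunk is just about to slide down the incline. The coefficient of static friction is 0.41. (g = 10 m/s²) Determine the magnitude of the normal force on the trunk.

On the verge of sliding down the incline, friction equals μN and acts up the slope.
Perpendicular: N + P sin 9.8° = W cos 34° = 1559 N.
Along incline: P cos 9.8° + μN = W sin 34° with W sin 34° = 1051 N.
Solving the pair for P and N: P = 450.3 N, N = 1482 N (and f = μN = 607.6 N).

N ≈ 1480 N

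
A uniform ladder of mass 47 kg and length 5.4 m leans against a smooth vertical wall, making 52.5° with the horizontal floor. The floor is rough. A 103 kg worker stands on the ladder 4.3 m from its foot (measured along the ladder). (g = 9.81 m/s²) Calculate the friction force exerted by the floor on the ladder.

Torques about the foot: N_wall · 5.4 sin 52.5° = 47×9.81×2.7 cos 52.5° + 103×9.81×4.3 cos 52.5° → N_wall = 794.29 N.
ΣF_x = 0: f_floor = N_wall = 794.29 N.

f ≈ 794 N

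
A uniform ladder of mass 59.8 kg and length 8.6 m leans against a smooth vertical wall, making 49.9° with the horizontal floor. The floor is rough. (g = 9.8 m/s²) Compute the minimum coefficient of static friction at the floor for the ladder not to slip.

μ_min ≈ 0.421

ΣF_y = 0: N_floor = 59.8×9.8 = 586.04 N.
Torques about the foot: N_wall · 8.6 sin 49.9° = 59.8×9.8×4.3 cos 49.9° → N_wall = 246.75 N.
ΣF_x = 0: f_floor = N_wall = 246.75 N.
μ_min = f_floor / N_floor = 246.75 / 586.04 = 0.421.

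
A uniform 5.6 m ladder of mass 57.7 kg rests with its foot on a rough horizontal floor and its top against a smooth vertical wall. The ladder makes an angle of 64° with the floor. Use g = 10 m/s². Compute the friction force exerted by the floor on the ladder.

Torques about the foot: N_wall · 5.6 sin 64° = 57.7×10×2.8 cos 64° → N_wall = 140.71 N.
ΣF_x = 0: f_floor = N_wall = 140.71 N.

f ≈ 141 N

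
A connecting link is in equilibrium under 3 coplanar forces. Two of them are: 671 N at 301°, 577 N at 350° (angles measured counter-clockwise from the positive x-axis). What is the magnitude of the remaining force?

F ≈ 1140 N

Sum the known components: ΣF_x = 913.8 N, ΣF_y = -675.4 N.
For equilibrium the remaining force must supply (−ΣF_x, −ΣF_y) = (-913.8, 675.4) N.
Magnitude = √((-913.8)² + (675.4)²) = 1136 N; direction = atan2(675.4, -913.8) = 143.5°.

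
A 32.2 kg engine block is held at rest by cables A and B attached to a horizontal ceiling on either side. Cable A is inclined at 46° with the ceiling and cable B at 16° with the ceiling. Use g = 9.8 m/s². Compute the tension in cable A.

T_A ≈ 344 N

Weight W = 32.2 × 9.8 = 315.6 N acts straight down.
Horizontal: T_A cos 46° = T_B cos 16°  →  T_B = 0.7227 T_A.
Vertical: T_A sin 46° + T_B sin 16° = 315.6.
Substituting the horizontal relation into the vertical equation gives 0.9185 T_A = 315.6, so T_A = 343.5 N.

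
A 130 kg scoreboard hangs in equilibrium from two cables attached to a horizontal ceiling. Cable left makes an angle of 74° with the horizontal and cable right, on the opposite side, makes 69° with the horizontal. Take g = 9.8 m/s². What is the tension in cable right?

Weight W = 130 × 9.8 = 1274 N acts straight down.
Horizontal: T_left cos 74° = T_right cos 69°  →  T_left = 1.3 T_right.
Vertical: T_left sin 74° + T_right sin 69° = 1274.
Substituting the horizontal relation into the vertical equation gives 2.183 T_right = 1274, so T_right = 583.5 N.

T_right ≈ 584 N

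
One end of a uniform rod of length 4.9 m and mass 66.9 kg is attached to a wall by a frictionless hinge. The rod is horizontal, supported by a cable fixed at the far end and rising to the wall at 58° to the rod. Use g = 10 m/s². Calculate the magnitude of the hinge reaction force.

Take torques about the hinge: T sin 58° · 4.9 = 66.9×10×2.45 = 1639.1 N·m.
So T = 1639.1 / (0.8480 × 4.9) = 394.44 N.
ΣF_x = 0: H_x = T cos 58° = 209.02 N.
ΣF_y = 0: H_y = (66.9×10) − T sin 58° = 669 − 334.5 = 334.5 N.
|H| = √(H_x² + H_y²) = √((209.02)² + (334.5)²) = 394.44 N.

|H| ≈ 394 N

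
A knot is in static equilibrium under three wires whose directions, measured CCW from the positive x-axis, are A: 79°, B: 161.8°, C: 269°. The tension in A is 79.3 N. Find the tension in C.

Resolve: ΣF_x = 79.3 cos 79° + T_B cos 161.8° + T_C cos 269° = 0.
        ΣF_y = 79.3 sin 79° + T_B sin 161.8° + T_C sin 269° = 0.
The known terms sum to (15.13, 77.84) N, so -0.9500 T_B − 0.0175 T_C = -15.13 and 0.3123 T_B − 0.9998 T_C = -77.84.
Solving simultaneously: T_B = 14.41 N, T_C = 82.36 N.

T_C ≈ 82.4 N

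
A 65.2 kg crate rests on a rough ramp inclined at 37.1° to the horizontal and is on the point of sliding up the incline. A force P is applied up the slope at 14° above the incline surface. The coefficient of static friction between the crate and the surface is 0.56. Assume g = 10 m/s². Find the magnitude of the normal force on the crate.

On the verge of sliding up the incline, friction equals μN and acts down the slope.
Perpendicular: N + P sin 14° = W cos 37.1° = 520 N.
Along incline: P cos 14° = W sin 37.1° + μN  with W sin 37.1° = 393.3 N.
Solving the pair for P and N: P = 619 N, N = 370.3 N (and f = μN = 207.4 N).

N ≈ 370 N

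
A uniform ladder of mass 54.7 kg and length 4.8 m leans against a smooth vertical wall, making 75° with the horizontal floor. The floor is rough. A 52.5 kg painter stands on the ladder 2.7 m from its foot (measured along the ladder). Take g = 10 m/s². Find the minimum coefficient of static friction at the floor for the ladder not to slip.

μ_min ≈ 0.142

ΣF_y = 0: N_floor = 54.7×10 + 52.5×10 = 1072 N.
Torques about the foot: N_wall · 4.8 sin 75° = 54.7×10×2.4 cos 75° + 52.5×10×2.7 cos 75° → N_wall = 152.41 N.
ΣF_x = 0: f_floor = N_wall = 152.41 N.
μ_min = f_floor / N_floor = 152.41 / 1072 = 0.1422.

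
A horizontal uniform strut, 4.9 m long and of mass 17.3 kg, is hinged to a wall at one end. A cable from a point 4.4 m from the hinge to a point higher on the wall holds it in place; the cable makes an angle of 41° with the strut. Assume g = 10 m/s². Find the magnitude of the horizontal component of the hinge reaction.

Take torques about the hinge: T sin 41° · 4.4 = 17.3×10×2.45 = 423.85 N·m.
So T = 423.85 / (0.6561 × 4.4) = 146.83 N.
ΣF_x = 0: H_x = T cos 41° = 110.81 N.

H_x ≈ 111 N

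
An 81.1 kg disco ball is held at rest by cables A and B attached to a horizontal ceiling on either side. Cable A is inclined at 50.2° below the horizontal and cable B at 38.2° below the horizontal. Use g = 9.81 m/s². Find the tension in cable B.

Weight W = 81.1 × 9.81 = 795.6 N acts straight down.
Horizontal: T_A cos 50.2° = T_B cos 38.2°  →  T_A = 1.228 T_B.
Vertical: T_A sin 50.2° + T_B sin 38.2° = 795.6.
Substituting the horizontal relation into the vertical equation gives 1.562 T_B = 795.6, so T_B = 509.5 N.

T_B ≈ 509 N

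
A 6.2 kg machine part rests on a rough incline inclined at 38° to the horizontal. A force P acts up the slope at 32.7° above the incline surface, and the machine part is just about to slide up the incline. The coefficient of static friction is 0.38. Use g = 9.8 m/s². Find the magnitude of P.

P ≈ 53.1 N

On the verge of sliding up the incline, friction equals μN and acts down the slope.
Perpendicular: N + P sin 32.7° = W cos 38° = 47.88 N.
Along incline: P cos 32.7° = W sin 38° + μN  with W sin 38° = 37.41 N.
Solving the pair for P and N: P = 53.12 N, N = 19.18 N (and f = μN = 7.29 N).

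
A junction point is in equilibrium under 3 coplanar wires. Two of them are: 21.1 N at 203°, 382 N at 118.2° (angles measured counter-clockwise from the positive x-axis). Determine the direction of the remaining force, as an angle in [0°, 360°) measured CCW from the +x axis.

θ ≈ 301°

Sum the known components: ΣF_x = -199.9 N, ΣF_y = 328.4 N.
For equilibrium the remaining force must supply (−ΣF_x, −ΣF_y) = (199.9, -328.4) N.
Magnitude = √((199.9)² + (-328.4)²) = 384.5 N; direction = atan2(-328.4, 199.9) = 301.3°.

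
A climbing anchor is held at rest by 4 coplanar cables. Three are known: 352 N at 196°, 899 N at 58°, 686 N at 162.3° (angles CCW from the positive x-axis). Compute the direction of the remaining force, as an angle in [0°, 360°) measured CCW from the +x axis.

θ ≈ 301°

Sum the known components: ΣF_x = -515.5 N, ΣF_y = 873.9 N.
For equilibrium the remaining force must supply (−ΣF_x, −ΣF_y) = (515.5, -873.9) N.
Magnitude = √((515.5)² + (-873.9)²) = 1015 N; direction = atan2(-873.9, 515.5) = 300.5°.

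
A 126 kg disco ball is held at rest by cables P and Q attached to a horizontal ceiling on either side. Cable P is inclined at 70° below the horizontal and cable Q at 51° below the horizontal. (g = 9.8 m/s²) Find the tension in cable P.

Weight W = 126 × 9.8 = 1235 N acts straight down.
Horizontal: T_P cos 70° = T_Q cos 51°  →  T_Q = 0.5435 T_P.
Vertical: T_P sin 70° + T_Q sin 51° = 1235.
Substituting the horizontal relation into the vertical equation gives 1.362 T_P = 1235, so T_P = 906.6 N.

T_P ≈ 907 N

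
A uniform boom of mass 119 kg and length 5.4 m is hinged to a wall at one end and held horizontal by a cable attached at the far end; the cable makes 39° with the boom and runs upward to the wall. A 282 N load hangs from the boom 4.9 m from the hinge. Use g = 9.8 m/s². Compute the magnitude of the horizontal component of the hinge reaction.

Take torques about the hinge: T sin 39° · 5.4 = 119×9.8×2.7 + 282×4.9 = 4530.5 N·m.
So T = 4530.5 / (0.6293 × 5.4) = 1333.2 N.
ΣF_x = 0: H_x = T cos 39° = 1036.1 N.

H_x ≈ 1040 N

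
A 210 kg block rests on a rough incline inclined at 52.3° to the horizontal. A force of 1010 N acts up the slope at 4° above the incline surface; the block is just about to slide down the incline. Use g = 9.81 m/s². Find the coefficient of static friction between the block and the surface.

μ ≈ 0.523

On the verge of sliding down the incline, friction is at its maximum μN and acts up the slope.
Perpendicular to incline: N = W cos 52.3° − P sin 4° = 1260 − 70.45 = 1189 N.
Along incline: P cos 4° + μN = W sin 52.3° → μ = (W sin 52.3° − P cos 4°) / N = 0.5234.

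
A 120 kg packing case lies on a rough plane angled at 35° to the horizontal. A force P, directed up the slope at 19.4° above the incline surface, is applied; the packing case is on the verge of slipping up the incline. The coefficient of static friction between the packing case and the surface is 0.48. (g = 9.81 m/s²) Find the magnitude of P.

On the verge of sliding up the incline, friction equals μN and acts down the slope.
Perpendicular: N + P sin 19.4° = W cos 35° = 964.3 N.
Along incline: P cos 19.4° = W sin 35° + μN  with W sin 35° = 675.2 N.
Solving the pair for P and N: P = 1032 N, N = 621.5 N (and f = μN = 298.3 N).

P ≈ 1030 N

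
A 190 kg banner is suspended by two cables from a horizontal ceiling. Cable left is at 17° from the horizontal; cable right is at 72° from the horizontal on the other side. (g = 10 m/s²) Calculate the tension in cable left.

Weight W = 190 × 10 = 1900 N acts straight down.
Horizontal: T_left cos 17° = T_right cos 72°  →  T_right = 3.095 T_left.
Vertical: T_left sin 17° + T_right sin 72° = 1900.
Substituting the horizontal relation into the vertical equation gives 3.236 T_left = 1900, so T_left = 587.2 N.

T_left ≈ 587 N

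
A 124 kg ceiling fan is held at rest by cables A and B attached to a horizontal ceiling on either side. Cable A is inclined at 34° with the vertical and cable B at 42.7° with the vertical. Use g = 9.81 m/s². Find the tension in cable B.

T_B ≈ 699 N

Angles from the horizontal: cable A is 90° − 34° = 56°, cable B is 90° − 42.7° = 47.3°.
Weight W = 124 × 9.81 = 1216 N acts straight down.
Horizontal: T_A cos 56° = T_B cos 47.3°  →  T_A = 1.213 T_B.
Vertical: T_A sin 56° + T_B sin 47.3° = 1216.
Substituting the horizontal relation into the vertical equation gives 1.74 T_B = 1216, so T_B = 699 N.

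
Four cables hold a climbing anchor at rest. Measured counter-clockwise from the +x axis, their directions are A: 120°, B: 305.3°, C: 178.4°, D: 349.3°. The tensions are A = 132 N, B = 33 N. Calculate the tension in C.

T_C ≈ 488 N

Resolve: ΣF_x = 132 cos 120° + 33 cos 305.3° + T_C cos 178.4° + T_D cos 349.3° = 0.
        ΣF_y = 132 sin 120° + 33 sin 305.3° + T_C sin 178.4° + T_D sin 349.3° = 0.
The known terms sum to (-46.93, 87.38) N, so -0.9996 T_C + 0.9826 T_D = 46.93 and 0.0279 T_C − 0.1857 T_D = -87.38.
Solving simultaneously: T_C = 487.8 N, T_D = 544 N.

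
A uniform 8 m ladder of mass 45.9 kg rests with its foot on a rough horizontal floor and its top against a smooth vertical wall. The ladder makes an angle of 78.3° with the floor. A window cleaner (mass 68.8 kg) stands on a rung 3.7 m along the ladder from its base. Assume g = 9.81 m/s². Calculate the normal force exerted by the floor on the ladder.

ΣF_y = 0: N_floor = 45.9×9.81 + 68.8×9.81 = 1125.2 N.

N_floor ≈ 1130 N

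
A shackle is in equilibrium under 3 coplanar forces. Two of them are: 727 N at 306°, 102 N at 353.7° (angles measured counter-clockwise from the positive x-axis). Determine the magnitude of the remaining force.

F ≈ 799 N

Sum the known components: ΣF_x = 528.7 N, ΣF_y = -599.3 N.
For equilibrium the remaining force must supply (−ΣF_x, −ΣF_y) = (-528.7, 599.3) N.
Magnitude = √((-528.7)² + (599.3)²) = 799.2 N; direction = atan2(599.3, -528.7) = 131.4°.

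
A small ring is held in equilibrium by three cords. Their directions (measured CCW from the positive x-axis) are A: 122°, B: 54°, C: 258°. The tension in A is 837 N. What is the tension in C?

T_C ≈ 1910 N

Resolve: ΣF_x = 837 cos 122° + T_B cos 54° + T_C cos 258° = 0.
        ΣF_y = 837 sin 122° + T_B sin 54° + T_C sin 258° = 0.
The known terms sum to (-443.5, 709.8) N, so 0.5878 T_B − 0.2079 T_C = 443.5 and 0.8090 T_B − 0.9781 T_C = -709.8.
Solving simultaneously: T_B = 1429 N, T_C = 1908 N.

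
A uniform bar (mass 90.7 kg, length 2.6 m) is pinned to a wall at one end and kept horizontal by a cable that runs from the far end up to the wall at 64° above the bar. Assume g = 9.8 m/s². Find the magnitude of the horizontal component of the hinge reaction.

Take torques about the hinge: T sin 64° · 2.6 = 90.7×9.8×1.3 = 1155.5 N·m.
So T = 1155.5 / (0.8988 × 2.6) = 494.47 N.
ΣF_x = 0: H_x = T cos 64° = 216.76 N.

H_x ≈ 217 N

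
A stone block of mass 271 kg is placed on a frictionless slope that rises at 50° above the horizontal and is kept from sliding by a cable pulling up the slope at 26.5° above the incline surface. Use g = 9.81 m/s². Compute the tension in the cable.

Take axes along and perpendicular to the incline. Weight components: W sin 50° = 2037 N down-slope, W cos 50° = 1709 N into the surface.
Along incline: T cos 26.5° = W sin 50° → T = 2276 N.
Perpendicular: N = W cos 50° − T sin 26.5° = 693.5 N.

T ≈ 2280 N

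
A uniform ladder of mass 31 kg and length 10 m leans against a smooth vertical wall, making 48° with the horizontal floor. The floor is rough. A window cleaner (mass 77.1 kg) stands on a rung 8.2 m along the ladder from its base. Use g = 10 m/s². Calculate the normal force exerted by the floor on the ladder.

ΣF_y = 0: N_floor = 31×10 + 77.1×10 = 1081 N.

N_floor ≈ 1080 N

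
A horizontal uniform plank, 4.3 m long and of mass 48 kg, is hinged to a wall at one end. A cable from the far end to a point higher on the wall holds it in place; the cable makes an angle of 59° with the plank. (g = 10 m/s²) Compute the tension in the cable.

Take torques about the hinge: T sin 59° · 4.3 = 48×10×2.15 = 1032 N·m.
So T = 1032 / (0.8572 × 4.3) = 279.99 N.

T ≈ 280 N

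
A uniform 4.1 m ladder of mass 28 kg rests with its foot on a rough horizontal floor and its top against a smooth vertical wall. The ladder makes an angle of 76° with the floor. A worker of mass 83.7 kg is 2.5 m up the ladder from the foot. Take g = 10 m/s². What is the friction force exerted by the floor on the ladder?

Torques about the foot: N_wall · 4.1 sin 76° = 28×10×2.05 cos 76° + 83.7×10×2.5 cos 76° → N_wall = 162.15 N.
ΣF_x = 0: f_floor = N_wall = 162.15 N.

f ≈ 162 N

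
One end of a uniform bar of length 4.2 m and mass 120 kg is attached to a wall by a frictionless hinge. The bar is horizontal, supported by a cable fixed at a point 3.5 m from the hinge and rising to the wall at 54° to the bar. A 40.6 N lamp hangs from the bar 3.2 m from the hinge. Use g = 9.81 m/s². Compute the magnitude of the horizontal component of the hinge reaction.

Take torques about the hinge: T sin 54° · 3.5 = 120×9.81×2.1 + 40.6×3.2 = 2602 N·m.
So T = 2602 / (0.8090 × 3.5) = 918.94 N.
ΣF_x = 0: H_x = T cos 54° = 540.14 N.

H_x ≈ 540 N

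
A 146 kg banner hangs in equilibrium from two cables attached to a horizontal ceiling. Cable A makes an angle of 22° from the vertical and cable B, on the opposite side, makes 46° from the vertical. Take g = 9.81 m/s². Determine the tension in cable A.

T_A ≈ 1110 N

Angles from the horizontal: cable A is 90° − 22° = 68°, cable B is 90° − 46° = 44°.
Weight W = 146 × 9.81 = 1432 N acts straight down.
Horizontal: T_A cos 68° = T_B cos 44°  →  T_B = 0.5208 T_A.
Vertical: T_A sin 68° + T_B sin 44° = 1432.
Substituting the horizontal relation into the vertical equation gives 1.289 T_A = 1432, so T_A = 1111 N.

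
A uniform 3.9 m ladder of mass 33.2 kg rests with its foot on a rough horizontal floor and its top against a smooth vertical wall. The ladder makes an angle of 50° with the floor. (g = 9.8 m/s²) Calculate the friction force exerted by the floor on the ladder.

f ≈ 137 N

Torques about the foot: N_wall · 3.9 sin 50° = 33.2×9.8×1.95 cos 50° → N_wall = 136.5 N.
ΣF_x = 0: f_floor = N_wall = 136.5 N.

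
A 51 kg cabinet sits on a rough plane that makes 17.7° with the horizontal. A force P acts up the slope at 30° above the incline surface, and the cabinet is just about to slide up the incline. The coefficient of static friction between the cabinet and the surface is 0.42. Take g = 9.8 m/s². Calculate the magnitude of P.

P ≈ 327 N

On the verge of sliding up the incline, friction equals μN and acts down the slope.
Perpendicular: N + P sin 30° = W cos 17.7° = 476.1 N.
Along incline: P cos 30° = W sin 17.7° + μN  with W sin 17.7° = 152 N.
Solving the pair for P and N: P = 327.1 N, N = 312.6 N (and f = μN = 131.3 N).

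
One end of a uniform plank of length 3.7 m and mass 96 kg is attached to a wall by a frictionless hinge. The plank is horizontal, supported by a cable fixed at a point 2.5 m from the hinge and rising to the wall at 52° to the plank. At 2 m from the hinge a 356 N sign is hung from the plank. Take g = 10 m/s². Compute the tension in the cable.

Take torques about the hinge: T sin 52° · 2.5 = 96×10×1.85 + 356×2 = 2488 N·m.
So T = 2488 / (0.7880 × 2.5) = 1262.9 N.

T ≈ 1260 N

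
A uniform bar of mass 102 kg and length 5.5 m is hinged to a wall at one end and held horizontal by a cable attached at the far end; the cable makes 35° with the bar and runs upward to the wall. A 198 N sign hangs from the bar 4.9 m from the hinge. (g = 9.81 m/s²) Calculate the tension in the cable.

Take torques about the hinge: T sin 35° · 5.5 = 102×9.81×2.75 + 198×4.9 = 3721.9 N·m.
So T = 3721.9 / (0.5736 × 5.5) = 1179.8 N.

T ≈ 1180 N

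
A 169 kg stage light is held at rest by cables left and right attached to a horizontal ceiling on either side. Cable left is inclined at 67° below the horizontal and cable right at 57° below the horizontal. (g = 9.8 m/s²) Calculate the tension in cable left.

T_left ≈ 1090 N

Weight W = 169 × 9.8 = 1656 N acts straight down.
Horizontal: T_left cos 67° = T_right cos 57°  →  T_right = 0.7174 T_left.
Vertical: T_left sin 67° + T_right sin 57° = 1656.
Substituting the horizontal relation into the vertical equation gives 1.522 T_left = 1656, so T_left = 1088 N.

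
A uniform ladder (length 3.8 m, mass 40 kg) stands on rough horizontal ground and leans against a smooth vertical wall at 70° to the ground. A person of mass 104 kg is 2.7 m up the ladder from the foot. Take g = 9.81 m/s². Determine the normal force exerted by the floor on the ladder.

N_floor ≈ 1410 N

ΣF_y = 0: N_floor = 40×9.81 + 104×9.81 = 1412.6 N.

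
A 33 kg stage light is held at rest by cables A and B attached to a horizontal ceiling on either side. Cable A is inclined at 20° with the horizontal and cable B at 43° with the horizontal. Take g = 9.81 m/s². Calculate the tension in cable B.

T_B ≈ 341 N

Weight W = 33 × 9.81 = 323.7 N acts straight down.
Horizontal: T_A cos 20° = T_B cos 43°  →  T_A = 0.7783 T_B.
Vertical: T_A sin 20° + T_B sin 43° = 323.7.
Substituting the horizontal relation into the vertical equation gives 0.9482 T_B = 323.7, so T_B = 341.4 N.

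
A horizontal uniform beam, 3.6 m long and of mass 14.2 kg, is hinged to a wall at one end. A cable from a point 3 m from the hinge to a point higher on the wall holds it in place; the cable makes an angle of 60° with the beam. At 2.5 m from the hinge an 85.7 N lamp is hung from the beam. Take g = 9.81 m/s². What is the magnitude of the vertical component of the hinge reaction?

Take torques about the hinge: T sin 60° · 3 = 14.2×9.81×1.8 + 85.7×2.5 = 464.99 N·m.
So T = 464.99 / (0.8660 × 3) = 178.98 N.
ΣF_y = 0: H_y = (14.2×9.81 + 85.7) − T sin 60° = 225 − 155 = 70.004 N.

|H_y| ≈ 70 N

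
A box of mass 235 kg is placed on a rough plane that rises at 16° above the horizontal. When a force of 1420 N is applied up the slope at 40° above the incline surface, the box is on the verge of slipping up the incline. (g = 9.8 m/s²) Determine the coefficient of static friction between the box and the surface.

μ ≈ 0.348

On the verge of sliding up the incline, friction is at its maximum μN and acts down the slope.
Perpendicular to incline: N = W cos 16° − P sin 40° = 2214 − 912.8 = 1301 N.
Along incline: P cos 40° − μN = W sin 16° → μ = −(W sin 16° − P cos 40°) / N = 0.3482.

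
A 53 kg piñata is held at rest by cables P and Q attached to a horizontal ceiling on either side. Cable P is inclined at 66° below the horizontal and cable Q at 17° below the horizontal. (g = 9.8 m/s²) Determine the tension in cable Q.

Weight W = 53 × 9.8 = 519.4 N acts straight down.
Horizontal: T_P cos 66° = T_Q cos 17°  →  T_P = 2.351 T_Q.
Vertical: T_P sin 66° + T_Q sin 17° = 519.4.
Substituting the horizontal relation into the vertical equation gives 2.44 T_Q = 519.4, so T_Q = 212.8 N.

T_Q ≈ 213 N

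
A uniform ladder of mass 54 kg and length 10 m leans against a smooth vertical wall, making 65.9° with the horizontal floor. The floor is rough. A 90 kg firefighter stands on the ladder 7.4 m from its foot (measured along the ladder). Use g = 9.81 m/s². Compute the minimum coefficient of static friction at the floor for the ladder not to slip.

μ_min ≈ 0.291

ΣF_y = 0: N_floor = 54×9.81 + 90×9.81 = 1412.6 N.
Torques about the foot: N_wall · 10 sin 65.9° = 54×9.81×5 cos 65.9° + 90×9.81×7.4 cos 65.9° → N_wall = 410.74 N.
ΣF_x = 0: f_floor = N_wall = 410.74 N.
μ_min = f_floor / N_floor = 410.74 / 1412.6 = 0.2908.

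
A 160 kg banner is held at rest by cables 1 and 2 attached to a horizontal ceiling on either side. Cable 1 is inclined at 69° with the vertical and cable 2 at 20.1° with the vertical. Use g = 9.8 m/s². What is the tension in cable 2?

T_2 ≈ 1460 N

Angles from the horizontal: cable 1 is 90° − 69° = 21°, cable 2 is 90° − 20.1° = 69.9°.
Weight W = 160 × 9.8 = 1568 N acts straight down.
Horizontal: T_1 cos 21° = T_2 cos 69.9°  →  T_1 = 0.3681 T_2.
Vertical: T_1 sin 21° + T_2 sin 69.9° = 1568.
Substituting the horizontal relation into the vertical equation gives 1.071 T_2 = 1568, so T_2 = 1464 N.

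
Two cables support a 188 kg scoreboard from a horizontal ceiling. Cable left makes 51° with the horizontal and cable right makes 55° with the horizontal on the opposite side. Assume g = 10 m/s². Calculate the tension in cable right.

T_right ≈ 1230 N

Weight W = 188 × 10 = 1880 N acts straight down.
Horizontal: T_left cos 51° = T_right cos 55°  →  T_left = 0.9114 T_right.
Vertical: T_left sin 51° + T_right sin 55° = 1880.
Substituting the horizontal relation into the vertical equation gives 1.527 T_right = 1880, so T_right = 1231 N.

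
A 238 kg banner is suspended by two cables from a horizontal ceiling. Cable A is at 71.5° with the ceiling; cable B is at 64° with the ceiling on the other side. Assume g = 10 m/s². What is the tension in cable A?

T_A ≈ 1490 N

Weight W = 238 × 10 = 2380 N acts straight down.
Horizontal: T_A cos 71.5° = T_B cos 64°  →  T_B = 0.7238 T_A.
Vertical: T_A sin 71.5° + T_B sin 64° = 2380.
Substituting the horizontal relation into the vertical equation gives 1.599 T_A = 2380, so T_A = 1489 N.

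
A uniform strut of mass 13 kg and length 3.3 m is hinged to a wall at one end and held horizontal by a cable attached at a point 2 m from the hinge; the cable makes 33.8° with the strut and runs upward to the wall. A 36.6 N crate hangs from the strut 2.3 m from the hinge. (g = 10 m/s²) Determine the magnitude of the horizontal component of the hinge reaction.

H_x ≈ 223 N

Take torques about the hinge: T sin 33.8° · 2 = 13×10×1.65 + 36.6×2.3 = 298.68 N·m.
So T = 298.68 / (0.5563 × 2) = 268.45 N.
ΣF_x = 0: H_x = T cos 33.8° = 223.08 N.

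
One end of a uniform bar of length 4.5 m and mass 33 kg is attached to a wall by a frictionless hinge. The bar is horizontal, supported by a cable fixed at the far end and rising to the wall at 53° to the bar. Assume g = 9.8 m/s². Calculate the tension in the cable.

T ≈ 202 N

Take torques about the hinge: T sin 53° · 4.5 = 33×9.8×2.25 = 727.65 N·m.
So T = 727.65 / (0.7986 × 4.5) = 202.47 N.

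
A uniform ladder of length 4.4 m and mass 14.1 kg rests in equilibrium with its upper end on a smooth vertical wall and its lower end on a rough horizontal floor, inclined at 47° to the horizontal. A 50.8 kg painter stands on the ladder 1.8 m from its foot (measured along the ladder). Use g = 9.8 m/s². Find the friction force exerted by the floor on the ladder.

f ≈ 254 N

Torques about the foot: N_wall · 4.4 sin 47° = 14.1×9.8×2.2 cos 47° + 50.8×9.8×1.8 cos 47° → N_wall = 254.35 N.
ΣF_x = 0: f_floor = N_wall = 254.35 N.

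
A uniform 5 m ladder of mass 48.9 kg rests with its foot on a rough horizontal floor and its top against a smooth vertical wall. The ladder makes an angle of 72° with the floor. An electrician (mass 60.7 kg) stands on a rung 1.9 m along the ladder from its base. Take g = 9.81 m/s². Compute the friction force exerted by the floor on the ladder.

f ≈ 151 N

Torques about the foot: N_wall · 5 sin 72° = 48.9×9.81×2.5 cos 72° + 60.7×9.81×1.9 cos 72° → N_wall = 151.46 N.
ΣF_x = 0: f_floor = N_wall = 151.46 N.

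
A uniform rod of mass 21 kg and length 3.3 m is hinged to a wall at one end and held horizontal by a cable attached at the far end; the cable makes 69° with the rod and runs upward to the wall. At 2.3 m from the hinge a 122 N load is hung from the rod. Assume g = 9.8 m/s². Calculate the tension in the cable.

Take torques about the hinge: T sin 69° · 3.3 = 21×9.8×1.65 + 122×2.3 = 620.17 N·m.
So T = 620.17 / (0.9336 × 3.3) = 201.3 N.

T ≈ 201 N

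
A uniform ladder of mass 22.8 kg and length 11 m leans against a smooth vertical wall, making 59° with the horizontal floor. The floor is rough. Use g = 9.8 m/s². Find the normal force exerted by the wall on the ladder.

Torques about the foot: N_wall · 11 sin 59° = 22.8×9.8×5.5 cos 59° → N_wall = 67.128 N.

N_wall ≈ 67.1 N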